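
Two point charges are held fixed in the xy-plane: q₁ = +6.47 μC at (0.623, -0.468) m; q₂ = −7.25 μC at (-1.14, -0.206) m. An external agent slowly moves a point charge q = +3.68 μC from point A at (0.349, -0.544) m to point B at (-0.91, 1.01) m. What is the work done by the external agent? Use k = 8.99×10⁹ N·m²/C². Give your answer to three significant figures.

-0.689 J

For quasistatic motion the external work equals the change in potential energy: W_ext = qΔV = q(V_B − V_A).
At A: distances to the source charges are 0.284 m, 1.53 m; V_A = Σ kqᵢ/rᵢ = 1.62×10⁵ V.
At B: distances to the source charges are 2.13 m, 1.24 m; V_B = Σ kqᵢ/rᵢ = -2.54×10⁴ V.
ΔV = V_B − V_A = -1.87×10⁵ V.
W_ext = qΔV = (3.68×10⁻⁶ C)(-1.87×10⁵ V) = -0.689 J.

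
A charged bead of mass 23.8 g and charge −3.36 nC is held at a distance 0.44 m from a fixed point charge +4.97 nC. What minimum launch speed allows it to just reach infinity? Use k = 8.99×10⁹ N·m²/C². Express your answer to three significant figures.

5.35×10⁻³ m/s

To just escape, total mechanical energy must reach zero at infinity: ½mv²_min + U = 0, so ½mv²_min = −U = |kQq|/r.
|U| = |kQq|/r = (8.99×10⁹ N·m²/C²)(4.97×10⁻⁹)(3.36×10⁻⁹)/(0.440) = 3.41×10⁻⁷ J.
v_min = √(2|U|/m) = √(2·3.41×10⁻⁷/0.0238) = 5.35×10⁻³ m/s.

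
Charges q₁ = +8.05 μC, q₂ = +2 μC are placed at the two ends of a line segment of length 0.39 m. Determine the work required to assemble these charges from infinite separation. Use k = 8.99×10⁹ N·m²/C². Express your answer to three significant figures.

0.371 J

The work to assemble the configuration equals its total potential energy, U = Σ kqᵢqⱼ/rᵢⱼ over all pairs.
The separation is r = 0.390 m.
U = (0.371) = 0.371 J.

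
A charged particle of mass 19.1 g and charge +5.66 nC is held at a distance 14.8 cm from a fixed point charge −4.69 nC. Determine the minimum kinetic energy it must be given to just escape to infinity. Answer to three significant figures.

To just escape, total mechanical energy must reach zero at infinity: ½mv²_min + U = 0, so ½mv²_min = −U = |kQq|/r.
|U| = |kQq|/r = (8.99×10⁹ N·m²/C²)(4.69×10⁻⁹)(5.66×10⁻⁹)/(0.148) = 1.61×10⁻⁶ J.

1.61×10⁻⁶ J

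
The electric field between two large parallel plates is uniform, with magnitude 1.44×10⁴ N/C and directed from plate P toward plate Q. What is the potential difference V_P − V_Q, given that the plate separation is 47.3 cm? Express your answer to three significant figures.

6810 V

In a uniform field, potential decreases in the direction of E: ΔV = −E·d for a displacement d parallel to E.
Going from Q to P is a displacement of 47.3 cm opposite to the field, so V_P − V_Q = +Ed = 6810 V.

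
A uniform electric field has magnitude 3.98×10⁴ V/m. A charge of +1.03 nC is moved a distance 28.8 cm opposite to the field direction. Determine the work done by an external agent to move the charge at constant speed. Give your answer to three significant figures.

1.18×10⁻⁵ J

The potential change for a displacement 28.8 cm opposite to the field direction is ΔV = +Ed = 1.15×10⁴ V.
W_ext = qΔV = 1.18×10⁻⁵ J.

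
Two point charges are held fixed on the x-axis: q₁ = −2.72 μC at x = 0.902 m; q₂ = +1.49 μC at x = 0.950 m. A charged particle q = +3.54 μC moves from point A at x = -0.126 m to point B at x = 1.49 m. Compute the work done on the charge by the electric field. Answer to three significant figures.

The work done by the electric force is W_field = −ΔU = −q(V_B − V_A) = q(V_A − V_B).
At A: distances to the source charges are 1.03 m, 1.08 m; V_A = Σ kqᵢ/rᵢ = -1.13×10⁴ V.
At B: distances to the source charges are 0.588 m, 0.540 m; V_B = Σ kqᵢ/rᵢ = -1.68×10⁴ V.
ΔV = V_B − V_A = -5440 V.
W_field = −qΔV = −(3.54×10⁻⁶ C)(-5440 V) = 0.0193 J.

0.0193 J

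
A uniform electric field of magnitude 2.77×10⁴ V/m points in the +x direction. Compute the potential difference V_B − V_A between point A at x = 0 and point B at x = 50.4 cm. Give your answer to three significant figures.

In a uniform field, potential decreases in the direction of E: V_B − V_A = −E·Δx.
V_B − V_A = −(2.77×10⁴ V/m)(0.504 m) = -1.40×10⁴ V.

-1.40×10⁴ V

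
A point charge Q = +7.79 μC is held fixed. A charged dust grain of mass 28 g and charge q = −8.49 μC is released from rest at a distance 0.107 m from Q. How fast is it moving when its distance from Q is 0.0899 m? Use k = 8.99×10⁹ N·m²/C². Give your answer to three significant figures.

8.69 m/s

Only the electrostatic force acts, so mechanical energy is conserved: ½mv² = U₁ − U₂ = kQq(1/r₁ − 1/r₂).
U₁ − U₂ = (8.99×10⁹ N·m²/C²)(7.79×10⁻⁶ C)(-8.49×10⁻⁶ C)(1/0.107 − 1/0.0899) = 1.06 J.
v = √(2·1.06/0.0280) = 8.69 m/s.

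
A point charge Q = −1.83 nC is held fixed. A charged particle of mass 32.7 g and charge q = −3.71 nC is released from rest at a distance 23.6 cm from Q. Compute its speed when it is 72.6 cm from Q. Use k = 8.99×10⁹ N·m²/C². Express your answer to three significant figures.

Only the electrostatic force acts, so mechanical energy is conserved: ½mv² = U₁ − U₂ = kQq(1/r₁ − 1/r₂).
U₁ − U₂ = (8.99×10⁹ N·m²/C²)(-1.83×10⁻⁹ C)(-3.71×10⁻⁹ C)(1/0.236 − 1/0.726) = 1.75×10⁻⁷ J.
v = √(2·1.75×10⁻⁷/0.0327) = 3.27×10⁻³ m/s.

3.27×10⁻³ m/s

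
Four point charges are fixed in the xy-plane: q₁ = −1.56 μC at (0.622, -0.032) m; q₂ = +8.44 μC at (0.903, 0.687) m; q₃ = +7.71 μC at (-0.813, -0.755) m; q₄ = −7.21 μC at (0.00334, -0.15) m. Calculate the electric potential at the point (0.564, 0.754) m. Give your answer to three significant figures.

The total potential is the scalar sum of each charge's contribution, V = Σ kqᵢ/rᵢ.
Distances from the field point to each charge: r₁ = 0.788 m, r₂ = 0.346 m, r₃ = 2.04 m, r₄ = 1.06 m.
V = k[(-1.56×10⁻⁶)/(0.788) + (8.44×10⁻⁶)/(0.346) + (7.71×10⁻⁶)/(2.04) + (-7.21×10⁻⁶)/(1.06)] = 1.75×10⁵ V.

1.75×10⁵ V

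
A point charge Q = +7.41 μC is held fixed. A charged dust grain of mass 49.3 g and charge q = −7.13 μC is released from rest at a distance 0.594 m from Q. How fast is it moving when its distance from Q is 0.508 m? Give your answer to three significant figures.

2.34 m/s

Only the electrostatic force acts, so mechanical energy is conserved: ½mv² = U₁ − U₂ = kQq(1/r₁ − 1/r₂).
U₁ − U₂ = (8.99×10⁹ N·m²/C²)(7.41×10⁻⁶ C)(-7.13×10⁻⁶ C)(1/0.594 − 1/0.508) = 0.135 J.
v = √(2·0.135/0.0493) = 2.34 m/s.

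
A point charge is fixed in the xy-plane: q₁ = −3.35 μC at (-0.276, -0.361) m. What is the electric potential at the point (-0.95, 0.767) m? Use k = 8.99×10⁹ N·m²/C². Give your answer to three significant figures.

-2.29×10⁴ V

The total potential is the scalar sum of each charge's contribution, V = Σ kqᵢ/rᵢ.
Distances from the field point to each charge: r₁ = 1.31 m.
V = k[(-3.35×10⁻⁶)/(1.31)] = -2.29×10⁴ V.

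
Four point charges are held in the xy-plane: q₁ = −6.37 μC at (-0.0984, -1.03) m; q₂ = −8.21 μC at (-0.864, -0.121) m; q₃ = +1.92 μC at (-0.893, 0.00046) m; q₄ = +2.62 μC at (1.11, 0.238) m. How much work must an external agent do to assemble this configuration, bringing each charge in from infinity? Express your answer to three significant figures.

The work to assemble the configuration equals its total potential energy, U = Σ kqᵢqⱼ/rᵢⱼ over all pairs.
Pair separations: r₁₂ = 1.19 m, r₁₃ = 1.30 m, r₁₄ = 1.75 m, r₂₃ = 0.125 m, r₂₄ = 2.01 m, r₃₄ = 2.02 m.
Summing all 6 pair terms gives U = -0.983 J.

-0.983 J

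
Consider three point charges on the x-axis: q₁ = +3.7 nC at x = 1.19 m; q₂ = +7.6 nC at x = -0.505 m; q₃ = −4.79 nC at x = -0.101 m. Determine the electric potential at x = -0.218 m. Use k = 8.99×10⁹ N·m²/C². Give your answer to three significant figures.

-106 V

The total potential is the scalar sum of each charge's contribution, V = Σ kqᵢ/rᵢ.
Distances from the field point to each charge: r₁ = 1.41 m, r₂ = 0.287 m, r₃ = 0.117 m.
V = k[(3.70×10⁻⁹)/(1.41) + (7.60×10⁻⁹)/(0.287) + (-4.79×10⁻⁹)/(0.117)] = -106 V.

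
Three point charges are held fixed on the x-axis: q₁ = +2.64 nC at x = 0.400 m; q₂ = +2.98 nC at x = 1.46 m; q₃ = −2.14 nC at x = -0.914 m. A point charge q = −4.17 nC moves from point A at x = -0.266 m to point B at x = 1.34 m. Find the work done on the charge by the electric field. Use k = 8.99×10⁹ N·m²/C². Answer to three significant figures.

The work done by the electric force is W_field = −ΔU = −q(V_B − V_A) = q(V_A − V_B).
At A: distances to the source charges are 0.666 m, 1.73 m, 0.648 m; V_A = Σ kqᵢ/rᵢ = 21.5 V.
At B: distances to the source charges are 0.940 m, 0.120 m, 2.25 m; V_B = Σ kqᵢ/rᵢ = 240 V.
ΔV = V_B − V_A = 218 V.
W_field = −qΔV = −(-4.17×10⁻⁹ C)(218 V) = 9.11×10⁻⁷ J.

9.11×10⁻⁷ J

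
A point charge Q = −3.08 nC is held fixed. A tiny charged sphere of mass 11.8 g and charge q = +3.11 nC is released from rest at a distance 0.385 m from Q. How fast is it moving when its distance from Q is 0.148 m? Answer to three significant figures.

Only the electrostatic force acts, so mechanical energy is conserved: ½mv² = U₁ − U₂ = kQq(1/r₁ − 1/r₂).
U₁ − U₂ = (8.99×10⁹ N·m²/C²)(-3.08×10⁻⁹ C)(3.11×10⁻⁹ C)(1/0.385 − 1/0.148) = 3.58×10⁻⁷ J.
v = √(2·3.58×10⁻⁷/0.0118) = 7.79×10⁻³ m/s.

7.79×10⁻³ m/s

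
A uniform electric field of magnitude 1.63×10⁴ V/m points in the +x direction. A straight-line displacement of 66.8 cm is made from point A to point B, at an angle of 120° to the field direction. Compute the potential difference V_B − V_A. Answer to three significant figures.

5440 V

Only the component of displacement along E changes the potential: ΔV = −E·d·cosθ.
ΔV = −(1.63×10⁴ V/m)(0.668 m)cos120° = 5440 V.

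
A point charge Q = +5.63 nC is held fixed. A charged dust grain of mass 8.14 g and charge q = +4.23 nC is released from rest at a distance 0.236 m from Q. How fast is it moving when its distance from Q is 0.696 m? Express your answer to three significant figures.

0.0121 m/s

Only the electrostatic force acts, so mechanical energy is conserved: ½mv² = U₁ − U₂ = kQq(1/r₁ − 1/r₂).
U₁ − U₂ = (8.99×10⁹ N·m²/C²)(5.63×10⁻⁹ C)(4.23×10⁻⁹ C)(1/0.236 − 1/0.696) = 6.00×10⁻⁷ J.
v = √(2·6.00×10⁻⁷/8.14×10⁻³) = 0.0121 m/s.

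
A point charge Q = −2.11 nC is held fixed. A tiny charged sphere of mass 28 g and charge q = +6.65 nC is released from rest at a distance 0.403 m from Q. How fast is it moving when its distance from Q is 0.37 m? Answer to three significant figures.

1.41×10⁻³ m/s

Only the electrostatic force acts, so mechanical energy is conserved: ½mv² = U₁ − U₂ = kQq(1/r₁ − 1/r₂).
U₁ − U₂ = (8.99×10⁹ N·m²/C²)(-2.11×10⁻⁹ C)(6.65×10⁻⁹ C)(1/0.403 − 1/0.370) = 2.79×10⁻⁸ J.
v = √(2·2.79×10⁻⁸/0.0280) = 1.41×10⁻³ m/s.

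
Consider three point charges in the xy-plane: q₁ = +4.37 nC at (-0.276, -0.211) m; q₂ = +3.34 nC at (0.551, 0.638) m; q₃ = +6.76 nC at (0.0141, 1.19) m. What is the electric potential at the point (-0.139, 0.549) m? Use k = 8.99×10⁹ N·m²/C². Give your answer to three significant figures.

186 V

The total potential is the scalar sum of each charge's contribution, V = Σ kqᵢ/rᵢ.
Distances from the field point to each charge: r₁ = 0.772 m, r₂ = 0.696 m, r₃ = 0.659 m.
V = k[(4.37×10⁻⁹)/(0.772) + (3.34×10⁻⁹)/(0.696) + (6.76×10⁻⁹)/(0.659)] = 186 V.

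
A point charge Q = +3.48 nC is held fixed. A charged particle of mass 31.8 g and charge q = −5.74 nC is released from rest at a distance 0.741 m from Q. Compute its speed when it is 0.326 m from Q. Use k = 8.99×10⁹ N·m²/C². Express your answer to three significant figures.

4.40×10⁻³ m/s

Only the electrostatic force acts, so mechanical energy is conserved: ½mv² = U₁ − U₂ = kQq(1/r₁ − 1/r₂).
U₁ − U₂ = (8.99×10⁹ N·m²/C²)(3.48×10⁻⁹ C)(-5.74×10⁻⁹ C)(1/0.741 − 1/0.326) = 3.09×10⁻⁷ J.
v = √(2·3.09×10⁻⁷/0.0318) = 4.40×10⁻³ m/s.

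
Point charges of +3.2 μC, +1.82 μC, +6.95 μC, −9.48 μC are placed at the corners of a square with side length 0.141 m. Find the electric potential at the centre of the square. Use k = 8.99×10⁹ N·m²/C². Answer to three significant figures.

The total potential is the scalar sum of each charge's contribution, V = Σ kqᵢ/rᵢ.
The distance from each corner to the centre is a√2/2 = 0.0997 m.
V = k[(3.20×10⁻⁶)/(0.0997) + (1.82×10⁻⁶)/(0.0997) + (6.95×10⁻⁶)/(0.0997) + (-9.48×10⁻⁶)/(0.0997)] = 2.25×10⁵ V.

2.25×10⁵ V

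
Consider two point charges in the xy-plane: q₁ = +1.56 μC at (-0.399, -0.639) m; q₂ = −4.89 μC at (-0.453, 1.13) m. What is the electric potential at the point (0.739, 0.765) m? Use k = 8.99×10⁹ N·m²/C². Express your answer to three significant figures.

-2.75×10⁴ V

The total potential is the scalar sum of each charge's contribution, V = Σ kqᵢ/rᵢ.
Distances from the field point to each charge: r₁ = 1.81 m, r₂ = 1.25 m.
V = k[(1.56×10⁻⁶)/(1.81) + (-4.89×10⁻⁶)/(1.25)] = -2.75×10⁴ V.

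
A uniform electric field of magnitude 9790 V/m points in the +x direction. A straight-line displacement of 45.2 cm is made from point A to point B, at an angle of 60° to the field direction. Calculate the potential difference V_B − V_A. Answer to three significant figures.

Only the component of displacement along E changes the potential: ΔV = −E·d·cosθ.
ΔV = −(9790 V/m)(0.452 m)cos60° = -2210 V.

-2210 V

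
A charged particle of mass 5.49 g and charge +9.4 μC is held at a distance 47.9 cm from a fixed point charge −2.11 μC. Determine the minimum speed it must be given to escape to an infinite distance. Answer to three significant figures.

11.6 m/s

To just escape, total mechanical energy must reach zero at infinity: ½mv²_min + U = 0, so ½mv²_min = −U = |kQq|/r.
|U| = |kQq|/r = (8.99×10⁹ N·m²/C²)(2.11×10⁻⁶)(9.40×10⁻⁶)/(0.479) = 0.372 J.
v_min = √(2|U|/m) = √(2·0.372/5.49×10⁻³) = 11.6 m/s.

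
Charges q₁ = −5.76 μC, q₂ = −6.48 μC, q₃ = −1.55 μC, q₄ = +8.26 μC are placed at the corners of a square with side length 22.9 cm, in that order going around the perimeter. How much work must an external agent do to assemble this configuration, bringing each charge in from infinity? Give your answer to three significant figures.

The assembly work is the sum of pairwise potential energies, U = Σ_{i<j} kqᵢqⱼ/rᵢⱼ.
The four side pairs have separation 0.229 m and the two diagonal pairs 0.324 m.
Summing all 6 pair terms gives U = -1.75 J.

-1.75 J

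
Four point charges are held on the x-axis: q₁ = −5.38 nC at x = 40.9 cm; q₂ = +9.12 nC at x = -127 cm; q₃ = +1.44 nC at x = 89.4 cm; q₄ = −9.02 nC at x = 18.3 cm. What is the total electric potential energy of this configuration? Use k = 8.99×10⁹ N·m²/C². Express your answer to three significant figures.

The assembly work is the sum of pairwise potential energies, U = Σ_{i<j} kqᵢqⱼ/rᵢⱼ.
Pair separations: r₁₂ = 1.68 m, r₁₃ = 0.485 m, r₁₄ = 0.226 m, r₂₃ = 2.16 m, r₂₄ = 1.45 m, r₃₄ = 0.711 m.
Summing all 6 pair terms gives U = 9.05×10⁻⁷ J.

9.05×10⁻⁷ J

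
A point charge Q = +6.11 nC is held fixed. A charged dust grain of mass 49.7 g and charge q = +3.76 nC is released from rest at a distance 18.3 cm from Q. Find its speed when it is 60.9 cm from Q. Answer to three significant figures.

5.64×10⁻³ m/s

Only the electrostatic force acts, so mechanical energy is conserved: ½mv² = U₁ − U₂ = kQq(1/r₁ − 1/r₂).
U₁ − U₂ = (8.99×10⁹ N·m²/C²)(6.11×10⁻⁹ C)(3.76×10⁻⁹ C)(1/0.183 − 1/0.609) = 7.89×10⁻⁷ J.
v = √(2·7.89×10⁻⁷/0.0497) = 5.64×10⁻³ m/s.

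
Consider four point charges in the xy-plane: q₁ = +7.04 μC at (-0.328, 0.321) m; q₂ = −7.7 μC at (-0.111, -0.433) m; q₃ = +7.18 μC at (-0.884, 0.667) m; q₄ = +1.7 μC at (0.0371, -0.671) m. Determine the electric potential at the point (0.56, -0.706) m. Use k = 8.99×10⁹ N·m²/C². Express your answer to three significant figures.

1.26×10⁴ V

Electric potential is a scalar, so the contributions from each charge add algebraically: V = Σ kqᵢ/rᵢ.
Distances from the field point to each charge: r₁ = 1.36 m, r₂ = 0.724 m, r₃ = 1.99 m, r₄ = 0.524 m.
V = k[(7.04×10⁻⁶)/(1.36) + (-7.70×10⁻⁶)/(0.724) + (7.18×10⁻⁶)/(1.99) + (1.70×10⁻⁶)/(0.524)] = 1.26×10⁴ V.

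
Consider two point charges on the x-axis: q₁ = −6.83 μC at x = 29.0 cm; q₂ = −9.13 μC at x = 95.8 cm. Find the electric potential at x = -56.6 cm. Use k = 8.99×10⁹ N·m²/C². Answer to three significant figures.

-1.26×10⁵ V

The total potential is the scalar sum of each charge's contribution, V = Σ kqᵢ/rᵢ.
Distances from the field point to each charge: r₁ = 0.856 m, r₂ = 1.52 m.
V = k[(-6.83×10⁻⁶)/(0.856) + (-9.13×10⁻⁶)/(1.52)] = -1.26×10⁵ V.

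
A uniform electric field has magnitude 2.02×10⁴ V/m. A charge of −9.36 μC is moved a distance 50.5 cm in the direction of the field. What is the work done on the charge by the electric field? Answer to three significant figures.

The potential change for a displacement 50.5 cm in the direction of the field is ΔV = −Ed = -1.02×10⁴ V.
W_field = −qΔV = -0.0955 J.

-0.0955 J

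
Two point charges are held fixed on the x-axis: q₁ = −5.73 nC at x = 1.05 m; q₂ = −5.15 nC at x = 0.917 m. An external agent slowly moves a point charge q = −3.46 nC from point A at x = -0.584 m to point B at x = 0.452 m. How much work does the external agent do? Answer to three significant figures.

For quasistatic motion the external work equals the change in potential energy: W_ext = qΔV = q(V_B − V_A).
At A: distances to the source charges are 1.63 m, 1.50 m; V_A = Σ kqᵢ/rᵢ = -62.4 V.
At B: distances to the source charges are 0.598 m, 0.465 m; V_B = Σ kqᵢ/rᵢ = -186 V.
ΔV = V_B − V_A = -123 V.
W_ext = qΔV = (-3.46×10⁻⁹ C)(-123 V) = 4.27×10⁻⁷ J.

4.27×10⁻⁷ J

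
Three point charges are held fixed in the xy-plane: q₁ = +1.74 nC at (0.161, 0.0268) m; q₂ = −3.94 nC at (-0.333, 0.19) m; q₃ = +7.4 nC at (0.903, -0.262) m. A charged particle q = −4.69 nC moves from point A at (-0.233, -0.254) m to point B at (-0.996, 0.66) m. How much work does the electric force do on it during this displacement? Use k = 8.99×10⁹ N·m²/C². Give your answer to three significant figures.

The work done by the electric force is W_field = −ΔU = −q(V_B − V_A) = q(V_A − V_B).
At A: distances to the source charges are 0.484 m, 0.455 m, 1.14 m; V_A = Σ kqᵢ/rᵢ = 13.1 V.
At B: distances to the source charges are 1.32 m, 0.813 m, 2.11 m; V_B = Σ kqᵢ/rᵢ = -0.210 V.
ΔV = V_B − V_A = -13.3 V.
W_field = −qΔV = −(-4.69×10⁻⁹ C)(-13.3 V) = -6.23×10⁻⁸ J.

-6.23×10⁻⁸ J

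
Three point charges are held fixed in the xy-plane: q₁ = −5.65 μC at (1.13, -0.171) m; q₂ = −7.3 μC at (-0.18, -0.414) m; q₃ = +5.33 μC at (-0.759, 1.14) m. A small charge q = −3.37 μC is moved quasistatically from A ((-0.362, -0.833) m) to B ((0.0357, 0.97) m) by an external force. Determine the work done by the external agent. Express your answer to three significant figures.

For quasistatic motion the external work equals the change in potential energy: W_ext = qΔV = q(V_B − V_A).
At A: distances to the source charges are 1.63 m, 0.457 m, 2.01 m; V_A = Σ kqᵢ/rᵢ = -1.51×10⁵ V.
At B: distances to the source charges are 1.58 m, 1.40 m, 0.813 m; V_B = Σ kqᵢ/rᵢ = -2.00×10⁴ V.
ΔV = V_B − V_A = 1.31×10⁵ V.
W_ext = qΔV = (-3.37×10⁻⁶ C)(1.31×10⁵ V) = -0.441 J.

-0.441 J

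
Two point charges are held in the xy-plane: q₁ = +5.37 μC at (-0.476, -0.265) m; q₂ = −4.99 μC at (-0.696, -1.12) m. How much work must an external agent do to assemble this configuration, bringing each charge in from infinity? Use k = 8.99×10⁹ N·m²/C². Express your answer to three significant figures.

-0.273 J

The work to assemble the configuration equals its total potential energy, U = Σ kqᵢqⱼ/rᵢⱼ over all pairs.
Pair separations: r₁₂ = 0.883 m.
U = (-0.273) = -0.273 J.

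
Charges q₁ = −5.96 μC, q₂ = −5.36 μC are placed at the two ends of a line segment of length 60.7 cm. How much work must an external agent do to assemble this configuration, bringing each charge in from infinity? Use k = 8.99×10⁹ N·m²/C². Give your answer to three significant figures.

0.473 J

The work to assemble the configuration equals its total potential energy, U = Σ kqᵢqⱼ/rᵢⱼ over all pairs.
The separation is r = 0.607 m.
U = (0.473) = 0.473 J.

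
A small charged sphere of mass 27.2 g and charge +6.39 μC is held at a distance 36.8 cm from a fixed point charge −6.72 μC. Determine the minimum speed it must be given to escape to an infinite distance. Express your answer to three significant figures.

To just escape, total mechanical energy must reach zero at infinity: ½mv²_min + U = 0, so ½mv²_min = −U = |kQq|/r.
|U| = |kQq|/r = (8.99×10⁹ N·m²/C²)(6.72×10⁻⁶)(6.39×10⁻⁶)/(0.368) = 1.05 J.
v_min = √(2|U|/m) = √(2·1.05/0.0272) = 8.78 m/s.

8.78 m/s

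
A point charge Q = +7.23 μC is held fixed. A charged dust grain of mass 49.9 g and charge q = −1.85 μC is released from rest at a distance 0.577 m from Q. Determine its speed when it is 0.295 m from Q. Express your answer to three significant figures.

2.83 m/s

Only the electrostatic force acts, so mechanical energy is conserved: ½mv² = U₁ − U₂ = kQq(1/r₁ − 1/r₂).
U₁ − U₂ = (8.99×10⁹ N·m²/C²)(7.23×10⁻⁶ C)(-1.85×10⁻⁶ C)(1/0.577 − 1/0.295) = 0.199 J.
v = √(2·0.199/0.0499) = 2.83 m/s.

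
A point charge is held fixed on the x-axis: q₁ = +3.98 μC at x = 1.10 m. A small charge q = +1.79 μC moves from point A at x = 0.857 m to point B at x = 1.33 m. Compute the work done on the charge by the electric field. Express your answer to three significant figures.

-0.0149 J

The work done by the electric force is W_field = −ΔU = −q(V_B − V_A) = q(V_A − V_B).
At A: distance to the source charge is 0.243 m; V_A = kq₁/r = 1.47×10⁵ V.
At B: distance to the source charge is 0.230 m; V_B = kq₁/r = 1.56×10⁵ V.
ΔV = V_B − V_A = 8320 V.
W_field = −qΔV = −(1.79×10⁻⁶ C)(8320 V) = -0.0149 J.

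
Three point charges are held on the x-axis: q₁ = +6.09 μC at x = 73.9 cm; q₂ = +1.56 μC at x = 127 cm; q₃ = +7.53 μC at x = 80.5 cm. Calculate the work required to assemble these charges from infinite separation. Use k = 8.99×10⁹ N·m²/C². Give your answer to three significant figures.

The assembly work is the sum of pairwise potential energies, U = Σ_{i<j} kqᵢqⱼ/rᵢⱼ.
Pair separations: r₁₂ = 0.531 m, r₁₃ = 0.0660 m, r₂₃ = 0.465 m.
U = (0.161) + (6.25) + (0.227) = 6.63 J.

6.63 J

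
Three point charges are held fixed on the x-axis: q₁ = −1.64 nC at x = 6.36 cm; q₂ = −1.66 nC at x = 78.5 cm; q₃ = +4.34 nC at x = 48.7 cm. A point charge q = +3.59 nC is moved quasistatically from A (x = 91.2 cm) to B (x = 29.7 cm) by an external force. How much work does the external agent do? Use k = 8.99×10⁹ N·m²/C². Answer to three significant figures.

5.55×10⁻⁷ J

For quasistatic motion the external work equals the change in potential energy: W_ext = qΔV = q(V_B − V_A).
At A: distances to the source charges are 0.848 m, 0.127 m, 0.425 m; V_A = Σ kqᵢ/rᵢ = -43.1 V.
At B: distances to the source charges are 0.233 m, 0.488 m, 0.190 m; V_B = Σ kqᵢ/rᵢ = 112 V.
ΔV = V_B − V_A = 155 V.
W_ext = qΔV = (3.59×10⁻⁹ C)(155 V) = 5.55×10⁻⁷ J.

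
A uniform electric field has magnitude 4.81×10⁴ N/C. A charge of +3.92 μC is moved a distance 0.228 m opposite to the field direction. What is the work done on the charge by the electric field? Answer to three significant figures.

-0.0430 J

The potential change for a displacement 0.228 m opposite to the field direction is ΔV = +Ed = 1.10×10⁴ V.
W_field = −qΔV = -0.0430 J.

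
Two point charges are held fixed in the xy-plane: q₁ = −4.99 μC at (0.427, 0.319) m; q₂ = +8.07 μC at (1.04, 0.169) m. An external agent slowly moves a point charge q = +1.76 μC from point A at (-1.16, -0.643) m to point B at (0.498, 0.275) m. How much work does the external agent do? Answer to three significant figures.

-0.726 J

For quasistatic motion the external work equals the change in potential energy: W_ext = qΔV = q(V_B − V_A).
At A: distances to the source charges are 1.86 m, 2.35 m; V_A = Σ kqᵢ/rᵢ = 6760 V.
At B: distances to the source charges are 0.0835 m, 0.552 m; V_B = Σ kqᵢ/rᵢ = -4.06×10⁵ V.
ΔV = V_B − V_A = -4.12×10⁵ V.
W_ext = qΔV = (1.76×10⁻⁶ C)(-4.12×10⁵ V) = -0.726 J.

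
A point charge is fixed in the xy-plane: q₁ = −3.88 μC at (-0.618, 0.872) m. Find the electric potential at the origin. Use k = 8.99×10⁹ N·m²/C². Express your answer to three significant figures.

-3.26×10⁴ V

The total potential is the scalar sum of each charge's contribution, V = Σ kqᵢ/rᵢ.
Distances from the field point to each charge: r₁ = 1.07 m.
V = k[(-3.88×10⁻⁶)/(1.07)] = -3.26×10⁴ V.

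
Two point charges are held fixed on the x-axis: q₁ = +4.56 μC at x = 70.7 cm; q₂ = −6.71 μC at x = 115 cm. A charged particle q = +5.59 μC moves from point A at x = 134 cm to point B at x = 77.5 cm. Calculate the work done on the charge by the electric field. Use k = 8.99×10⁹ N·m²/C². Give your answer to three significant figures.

The work done by the electric force is W_field = −ΔU = −q(V_B − V_A) = q(V_A − V_B).
At A: distances to the source charges are 0.633 m, 0.190 m; V_A = Σ kqᵢ/rᵢ = -2.53×10⁵ V.
At B: distances to the source charges are 0.0680 m, 0.375 m; V_B = Σ kqᵢ/rᵢ = 4.42×10⁵ V.
ΔV = V_B − V_A = 6.95×10⁵ V.
W_field = −qΔV = −(5.59×10⁻⁶ C)(6.95×10⁵ V) = -3.88 J.

-3.88 J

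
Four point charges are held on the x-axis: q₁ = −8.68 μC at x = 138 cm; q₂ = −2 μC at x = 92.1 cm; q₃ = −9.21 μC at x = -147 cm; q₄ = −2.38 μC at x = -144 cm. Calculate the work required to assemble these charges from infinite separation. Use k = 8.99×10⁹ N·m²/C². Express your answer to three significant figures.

7.31 J

The assembly work is the sum of pairwise potential energies, U = Σ_{i<j} kqᵢqⱼ/rᵢⱼ.
Pair separations: r₁₂ = 0.459 m, r₁₃ = 2.85 m, r₁₄ = 2.82 m, r₂₃ = 2.39 m, r₂₄ = 2.36 m, r₃₄ = 0.0300 m.
Summing all 6 pair terms gives U = 7.31 J.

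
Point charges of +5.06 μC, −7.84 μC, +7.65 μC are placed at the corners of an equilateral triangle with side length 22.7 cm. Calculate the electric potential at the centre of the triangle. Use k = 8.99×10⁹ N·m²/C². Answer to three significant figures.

3.34×10⁵ V

Electric potential is a scalar, so the contributions from each charge add algebraically: V = Σ kqᵢ/rᵢ.
The distance from each vertex to the centroid is a/√3 = 0.131 m.
V = k[(5.06×10⁻⁶)/(0.131) + (-7.84×10⁻⁶)/(0.131) + (7.65×10⁻⁶)/(0.131)] = 3.34×10⁵ V.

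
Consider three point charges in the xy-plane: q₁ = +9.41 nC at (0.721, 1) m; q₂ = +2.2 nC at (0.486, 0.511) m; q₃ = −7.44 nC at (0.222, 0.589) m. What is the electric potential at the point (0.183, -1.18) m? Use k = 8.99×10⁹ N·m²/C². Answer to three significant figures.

The total potential is the scalar sum of each charge's contribution, V = Σ kqᵢ/rᵢ.
Distances from the field point to each charge: r₁ = 2.25 m, r₂ = 1.72 m, r₃ = 1.77 m.
V = k[(9.41×10⁻⁹)/(2.25) + (2.20×10⁻⁹)/(1.72) + (-7.44×10⁻⁹)/(1.77)] = 11.4 V.

11.4 V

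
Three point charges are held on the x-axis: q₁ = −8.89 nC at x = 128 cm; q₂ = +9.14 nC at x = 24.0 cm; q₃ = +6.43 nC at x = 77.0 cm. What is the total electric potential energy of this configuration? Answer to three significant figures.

The work to assemble the configuration equals its total potential energy, U = Σ kqᵢqⱼ/rᵢⱼ over all pairs.
Pair separations: r₁₂ = 1.04 m, r₁₃ = 0.510 m, r₂₃ = 0.530 m.
U = (-7.02×10⁻⁷) + (-1.01×10⁻⁶) + (9.97×10⁻⁷) = -7.13×10⁻⁷ J.

-7.13×10⁻⁷ J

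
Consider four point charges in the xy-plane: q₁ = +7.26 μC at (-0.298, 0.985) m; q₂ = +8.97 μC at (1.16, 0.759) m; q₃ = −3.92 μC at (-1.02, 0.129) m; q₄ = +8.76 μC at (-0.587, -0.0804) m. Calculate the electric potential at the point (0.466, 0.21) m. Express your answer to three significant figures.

2.00×10⁵ V

Electric potential is a scalar, so the contributions from each charge add algebraically: V = Σ kqᵢ/rᵢ.
Distances from the field point to each charge: r₁ = 1.09 m, r₂ = 0.885 m, r₃ = 1.49 m, r₄ = 1.09 m.
V = k[(7.26×10⁻⁶)/(1.09) + (8.97×10⁻⁶)/(0.885) + (-3.92×10⁻⁶)/(1.49) + (8.76×10⁻⁶)/(1.09)] = 2.00×10⁵ V.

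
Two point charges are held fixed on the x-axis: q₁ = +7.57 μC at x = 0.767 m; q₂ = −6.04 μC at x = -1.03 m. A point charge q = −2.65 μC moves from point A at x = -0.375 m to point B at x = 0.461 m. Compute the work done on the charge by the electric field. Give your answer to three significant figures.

0.555 J

The work done by the electric force is W_field = −ΔU = −q(V_B − V_A) = q(V_A − V_B).
At A: distances to the source charges are 1.14 m, 0.655 m; V_A = Σ kqᵢ/rᵢ = -2.33×10⁴ V.
At B: distances to the source charges are 0.306 m, 1.49 m; V_B = Σ kqᵢ/rᵢ = 1.86×10⁵ V.
ΔV = V_B − V_A = 2.09×10⁵ V.
W_field = −qΔV = −(-2.65×10⁻⁶ C)(2.09×10⁵ V) = 0.555 J.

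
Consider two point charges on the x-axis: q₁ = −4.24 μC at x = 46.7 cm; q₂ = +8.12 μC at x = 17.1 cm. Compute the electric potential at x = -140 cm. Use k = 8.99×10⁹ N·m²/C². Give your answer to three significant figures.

2.60×10⁴ V

Electric potential is a scalar, so the contributions from each charge add algebraically: V = Σ kqᵢ/rᵢ.
Distances from the field point to each charge: r₁ = 1.87 m, r₂ = 1.57 m.
V = k[(-4.24×10⁻⁶)/(1.87) + (8.12×10⁻⁶)/(1.57)] = 2.60×10⁴ V.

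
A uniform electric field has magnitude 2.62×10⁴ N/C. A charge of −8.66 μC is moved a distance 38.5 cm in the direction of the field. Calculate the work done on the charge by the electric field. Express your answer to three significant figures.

-0.0874 J

The potential change for a displacement 38.5 cm in the direction of the field is ΔV = −Ed = -1.01×10⁴ V.
W_field = −qΔV = -0.0874 J.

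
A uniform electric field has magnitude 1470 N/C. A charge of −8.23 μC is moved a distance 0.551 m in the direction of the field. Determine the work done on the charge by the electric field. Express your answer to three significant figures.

The potential change for a displacement 0.551 m in the direction of the field is ΔV = −Ed = -810 V.
W_field = −qΔV = -6.67×10⁻³ J.

-6.67×10⁻³ J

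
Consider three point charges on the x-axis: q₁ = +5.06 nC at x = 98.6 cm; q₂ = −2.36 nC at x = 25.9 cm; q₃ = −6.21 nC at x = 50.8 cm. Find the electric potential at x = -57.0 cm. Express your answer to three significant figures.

-48.1 V

The total potential is the scalar sum of each charge's contribution, V = Σ kqᵢ/rᵢ.
Distances from the field point to each charge: r₁ = 1.56 m, r₂ = 0.829 m, r₃ = 1.08 m.
V = k[(5.06×10⁻⁹)/(1.56) + (-2.36×10⁻⁹)/(0.829) + (-6.21×10⁻⁹)/(1.08)] = -48.1 V.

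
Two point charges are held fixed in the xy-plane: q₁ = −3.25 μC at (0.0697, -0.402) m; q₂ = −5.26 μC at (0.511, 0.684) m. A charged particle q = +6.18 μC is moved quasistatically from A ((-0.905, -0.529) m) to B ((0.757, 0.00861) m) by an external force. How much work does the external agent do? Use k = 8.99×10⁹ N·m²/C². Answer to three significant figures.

For quasistatic motion the external work equals the change in potential energy: W_ext = qΔV = q(V_B − V_A).
At A: distances to the source charges are 0.983 m, 1.86 m; V_A = Σ kqᵢ/rᵢ = -5.51×10⁴ V.
At B: distances to the source charges are 0.801 m, 0.719 m; V_B = Σ kqᵢ/rᵢ = -1.02×10⁵ V.
ΔV = V_B − V_A = -4.72×10⁴ V.
W_ext = qΔV = (6.18×10⁻⁶ C)(-4.72×10⁴ V) = -0.292 J.

-0.292 J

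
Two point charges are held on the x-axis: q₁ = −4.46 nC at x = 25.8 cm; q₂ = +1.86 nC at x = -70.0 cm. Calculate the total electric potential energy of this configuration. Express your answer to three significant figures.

-7.78×10⁻⁸ J

The assembly work is the sum of pairwise potential energies, U = Σ_{i<j} kqᵢqⱼ/rᵢⱼ.
Pair separations: r₁₂ = 0.958 m.
U = (-7.78×10⁻⁸) = -7.78×10⁻⁸ J.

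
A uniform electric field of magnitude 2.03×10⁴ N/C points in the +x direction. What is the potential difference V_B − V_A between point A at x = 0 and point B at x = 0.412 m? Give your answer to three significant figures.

In a uniform field, potential decreases in the direction of E: V_B − V_A = −E·Δx.
V_B − V_A = −(2.03×10⁴ V/m)(0.412 m) = -8360 V.

-8360 V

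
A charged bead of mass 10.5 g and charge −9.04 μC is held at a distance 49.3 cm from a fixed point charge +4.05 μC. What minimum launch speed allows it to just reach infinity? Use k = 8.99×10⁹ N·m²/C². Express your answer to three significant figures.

11.3 m/s

To just escape, total mechanical energy must reach zero at infinity: ½mv²_min + U = 0, so ½mv²_min = −U = |kQq|/r.
|U| = |kQq|/r = (8.99×10⁹ N·m²/C²)(4.05×10⁻⁶)(9.04×10⁻⁶)/(0.493) = 0.668 J.
v_min = √(2|U|/m) = √(2·0.668/0.0105) = 11.3 m/s.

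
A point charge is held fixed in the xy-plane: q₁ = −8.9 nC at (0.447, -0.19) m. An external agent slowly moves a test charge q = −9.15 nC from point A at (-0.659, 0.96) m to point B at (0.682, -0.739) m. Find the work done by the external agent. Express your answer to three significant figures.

7.67×10⁻⁷ J

For quasistatic motion the external work equals the change in potential energy: W_ext = qΔV = q(V_B − V_A).
At A: distance to the source charge is 1.60 m; V_A = kq₁/r = -50.1 V.
At B: distance to the source charge is 0.597 m; V_B = kq₁/r = -134 V.
ΔV = V_B − V_A = -83.8 V.
W_ext = qΔV = (-9.15×10⁻⁹ C)(-83.8 V) = 7.67×10⁻⁷ J.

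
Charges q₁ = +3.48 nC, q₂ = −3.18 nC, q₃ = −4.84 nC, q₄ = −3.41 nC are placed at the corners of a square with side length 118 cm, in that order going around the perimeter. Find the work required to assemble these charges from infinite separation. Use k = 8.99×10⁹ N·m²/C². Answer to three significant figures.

3.60×10⁻⁸ J

The work to assemble the configuration equals its total potential energy, U = Σ kqᵢqⱼ/rᵢⱼ over all pairs.
The four side pairs have separation 1.18 m and the two diagonal pairs 1.67 m.
Summing all 6 pair terms gives U = 3.60×10⁻⁸ J.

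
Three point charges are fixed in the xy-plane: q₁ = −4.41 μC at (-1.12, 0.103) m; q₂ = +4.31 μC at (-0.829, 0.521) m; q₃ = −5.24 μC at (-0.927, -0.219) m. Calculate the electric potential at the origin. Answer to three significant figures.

-4.51×10⁴ V

Electric potential is a scalar, so the contributions from each charge add algebraically: V = Σ kqᵢ/rᵢ.
Distances from the field point to each charge: r₁ = 1.12 m, r₂ = 0.979 m, r₃ = 0.953 m.
V = k[(-4.41×10⁻⁶)/(1.12) + (4.31×10⁻⁶)/(0.979) + (-5.24×10⁻⁶)/(0.953)] = -4.51×10⁴ V.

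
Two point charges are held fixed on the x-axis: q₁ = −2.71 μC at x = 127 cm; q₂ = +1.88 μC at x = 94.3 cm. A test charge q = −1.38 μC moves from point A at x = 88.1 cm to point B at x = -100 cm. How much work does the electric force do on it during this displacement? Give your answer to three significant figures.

The work done by the electric force is W_field = −ΔU = −q(V_B − V_A) = q(V_A − V_B).
At A: distances to the source charges are 0.389 m, 0.0620 m; V_A = Σ kqᵢ/rᵢ = 2.10×10⁵ V.
At B: distances to the source charges are 2.27 m, 1.94 m; V_B = Σ kqᵢ/rᵢ = -2030 V.
ΔV = V_B − V_A = -2.12×10⁵ V.
W_field = −qΔV = −(-1.38×10⁻⁶ C)(-2.12×10⁵ V) = -0.293 J.

-0.293 J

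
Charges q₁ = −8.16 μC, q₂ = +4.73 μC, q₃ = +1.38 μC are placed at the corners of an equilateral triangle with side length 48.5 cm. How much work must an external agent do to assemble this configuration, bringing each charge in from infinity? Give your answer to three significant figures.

The work to assemble the configuration equals its total potential energy, U = Σ kqᵢqⱼ/rᵢⱼ over all pairs.
All three pair separations equal the side length, 0.485 m.
U = (-0.715) + (-0.209) + (0.121) = -0.803 J.

-0.803 J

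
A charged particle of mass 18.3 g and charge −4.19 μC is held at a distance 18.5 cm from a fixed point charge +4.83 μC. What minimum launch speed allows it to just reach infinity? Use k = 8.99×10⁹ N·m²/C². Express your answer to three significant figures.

10.4 m/s

To just escape, total mechanical energy must reach zero at infinity: ½mv²_min + U = 0, so ½mv²_min = −U = |kQq|/r.
|U| = |kQq|/r = (8.99×10⁹ N·m²/C²)(4.83×10⁻⁶)(4.19×10⁻⁶)/(0.185) = 0.983 J.
v_min = √(2|U|/m) = √(2·0.983/0.0183) = 10.4 m/s.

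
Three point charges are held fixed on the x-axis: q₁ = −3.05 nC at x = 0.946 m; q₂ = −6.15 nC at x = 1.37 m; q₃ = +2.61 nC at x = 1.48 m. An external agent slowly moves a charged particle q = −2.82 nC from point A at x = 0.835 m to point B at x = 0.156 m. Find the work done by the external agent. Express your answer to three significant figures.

-7.09×10⁻⁷ J

For quasistatic motion the external work equals the change in potential energy: W_ext = qΔV = q(V_B − V_A).
At A: distances to the source charges are 0.111 m, 0.535 m, 0.645 m; V_A = Σ kqᵢ/rᵢ = -314 V.
At B: distances to the source charges are 0.790 m, 1.21 m, 1.32 m; V_B = Σ kqᵢ/rᵢ = -62.5 V.
ΔV = V_B − V_A = 251 V.
W_ext = qΔV = (-2.82×10⁻⁹ C)(251 V) = -7.09×10⁻⁷ J.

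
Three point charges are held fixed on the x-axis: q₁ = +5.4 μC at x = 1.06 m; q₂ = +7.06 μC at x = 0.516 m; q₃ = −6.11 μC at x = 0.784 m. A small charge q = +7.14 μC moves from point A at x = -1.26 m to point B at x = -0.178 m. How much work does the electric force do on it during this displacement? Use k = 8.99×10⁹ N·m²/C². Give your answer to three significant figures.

The work done by the electric force is W_field = −ΔU = −q(V_B − V_A) = q(V_A − V_B).
At A: distances to the source charges are 2.32 m, 1.78 m, 2.04 m; V_A = Σ kqᵢ/rᵢ = 2.98×10⁴ V.
At B: distances to the source charges are 1.24 m, 0.694 m, 0.962 m; V_B = Σ kqᵢ/rᵢ = 7.36×10⁴ V.
ΔV = V_B − V_A = 4.38×10⁴ V.
W_field = −qΔV = −(7.14×10⁻⁶ C)(4.38×10⁴ V) = -0.313 J.

-0.313 J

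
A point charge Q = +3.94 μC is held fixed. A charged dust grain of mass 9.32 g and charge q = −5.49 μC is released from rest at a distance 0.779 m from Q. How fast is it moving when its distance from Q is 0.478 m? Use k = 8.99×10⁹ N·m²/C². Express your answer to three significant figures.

Only the electrostatic force acts, so mechanical energy is conserved: ½mv² = U₁ − U₂ = kQq(1/r₁ − 1/r₂).
U₁ − U₂ = (8.99×10⁹ N·m²/C²)(3.94×10⁻⁶ C)(-5.49×10⁻⁶ C)(1/0.779 − 1/0.478) = 0.157 J.
v = √(2·0.157/9.32×10⁻³) = 5.81 m/s.

5.81 m/s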